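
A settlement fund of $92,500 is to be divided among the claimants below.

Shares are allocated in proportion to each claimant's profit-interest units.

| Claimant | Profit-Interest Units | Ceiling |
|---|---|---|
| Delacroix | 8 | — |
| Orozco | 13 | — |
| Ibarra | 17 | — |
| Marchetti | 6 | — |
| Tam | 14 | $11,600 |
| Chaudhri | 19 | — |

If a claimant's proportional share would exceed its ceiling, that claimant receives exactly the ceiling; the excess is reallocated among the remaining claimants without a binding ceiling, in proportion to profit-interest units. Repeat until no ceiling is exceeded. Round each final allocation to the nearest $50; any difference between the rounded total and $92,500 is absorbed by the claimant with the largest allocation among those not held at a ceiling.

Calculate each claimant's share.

Delacroix: $10,250 | Orozco: $16,700 | Ibarra: $21,850 | Marchetti: $7,700 | Tam: $11,600 | Chaudhri: $24,400

Total profit-interest units = 77.
Pro-rata shares before constraints: Delacroix 9,610.39; Orozco 15,616.88; Ibarra 20,422.08; Marchetti 7,207.79; Tam 16,818.18; Chaudhri 22,824.68.
Cap binds for Tam ($11,600); residual $80,900 reallocated over remaining profit-interest units 63.
Remaining shares: Delacroix 10,273.02 → $10,250; Orozco 16,693.65 → $16,700; Ibarra 21,830.16 → $21,850; Marchetti 7,704.76 → $7,700; Chaudhri 24,398.41 → $24,400.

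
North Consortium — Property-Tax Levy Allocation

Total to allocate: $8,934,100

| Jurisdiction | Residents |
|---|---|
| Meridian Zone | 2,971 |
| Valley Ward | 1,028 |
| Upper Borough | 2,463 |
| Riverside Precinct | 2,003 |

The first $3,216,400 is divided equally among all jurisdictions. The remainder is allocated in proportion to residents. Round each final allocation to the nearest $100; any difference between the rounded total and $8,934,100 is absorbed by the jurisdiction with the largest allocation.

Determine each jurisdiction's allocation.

Meridian Zone: $2,810,900; Valley Ward: $1,498,500; Upper Borough: $2,467,700; Riverside Precinct: $2,157,000

$3,216,400 shared equally gives $804,100 per jurisdiction.
Remainder $5,717,700 by residents (total 8,465): Meridian Zone 2,006,767.48 → $2,006,800; Valley Ward 694,364.51 → $694,400; Upper Borough 1,663,637.93 → $1,663,600; Riverside Precinct 1,352,930.08 → $1,352,900.
Totals: Meridian Zone $804,100 + $2,006,800 = $2,810,900; Valley Ward $804,100 + $694,400 = $1,498,500; Upper Borough $804,100 + $1,663,600 = $2,467,700; Riverside Precinct $804,100 + $1,352,900 = $2,157,000.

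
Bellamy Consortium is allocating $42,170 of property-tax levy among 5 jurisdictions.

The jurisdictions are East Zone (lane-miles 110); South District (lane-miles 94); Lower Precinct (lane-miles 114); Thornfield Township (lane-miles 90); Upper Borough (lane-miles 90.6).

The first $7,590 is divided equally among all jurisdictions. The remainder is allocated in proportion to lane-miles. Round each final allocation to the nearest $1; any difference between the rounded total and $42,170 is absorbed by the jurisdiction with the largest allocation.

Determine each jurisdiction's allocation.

East Zone: $9,147 | South District: $8,037 | Lower Precinct: $9,425 | Thornfield Township: $7,760 | Upper Borough: $7,801

First tranche $7,590 split equally: $1,518 each.
Remainder $34,580 by lane-miles (total 498.6): East Zone 7,628.96 → $7,629; South District 6,519.29 → $6,519; Lower Precinct 7,906.38 → $7,906; Thornfield Township 6,241.88 → $6,242; Upper Borough 6,283.49 → $6,283.
Rounding difference +$1 on remainder applied to Lower Precinct.
Totals: East Zone $1,518 + $7,629 = $9,147; South District $1,518 + $6,519 = $8,037; Lower Precinct $1,518 + $7,907 = $9,425; Thornfield Township $1,518 + $6,242 = $7,760; Upper Borough $1,518 + $6,283 = $7,801.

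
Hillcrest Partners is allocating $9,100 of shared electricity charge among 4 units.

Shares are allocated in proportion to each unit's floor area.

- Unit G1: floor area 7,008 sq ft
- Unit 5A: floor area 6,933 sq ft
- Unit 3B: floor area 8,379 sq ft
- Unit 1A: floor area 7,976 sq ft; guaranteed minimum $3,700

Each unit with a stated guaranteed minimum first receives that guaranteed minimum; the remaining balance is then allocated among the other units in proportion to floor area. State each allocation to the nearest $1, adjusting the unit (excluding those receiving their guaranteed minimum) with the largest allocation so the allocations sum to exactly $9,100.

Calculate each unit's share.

Guaranteed amounts: Unit 1A $3,700. Balance $5,400.
Balance split over remaining floor area 22,320: Unit G1 1,695.48 → $1,695; Unit 5A 1,677.34 → $1,677; Unit 3B 2,027.18 → $2,027.
Rounding difference +$1 applied to Unit 3B → $2,028.

Unit G1: $1,695 · Unit 5A: $1,677 · Unit 3B: $2,028 · Unit 1A: $3,700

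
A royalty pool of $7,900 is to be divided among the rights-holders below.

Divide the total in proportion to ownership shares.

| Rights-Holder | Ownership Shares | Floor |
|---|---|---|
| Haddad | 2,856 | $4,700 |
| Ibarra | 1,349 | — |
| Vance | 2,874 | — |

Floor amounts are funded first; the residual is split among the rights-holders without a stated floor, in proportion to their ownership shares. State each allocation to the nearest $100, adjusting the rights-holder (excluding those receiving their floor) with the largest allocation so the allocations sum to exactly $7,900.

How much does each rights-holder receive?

Haddad: $4,700 · Ibarra: $1,000 · Vance: $2,200

Minimums first: Haddad $4,700. Residual $3,200.
Residual split over remaining ownership shares 4,223: Ibarra 1,022.21 → $1,000; Vance 2,177.79 → $2,200.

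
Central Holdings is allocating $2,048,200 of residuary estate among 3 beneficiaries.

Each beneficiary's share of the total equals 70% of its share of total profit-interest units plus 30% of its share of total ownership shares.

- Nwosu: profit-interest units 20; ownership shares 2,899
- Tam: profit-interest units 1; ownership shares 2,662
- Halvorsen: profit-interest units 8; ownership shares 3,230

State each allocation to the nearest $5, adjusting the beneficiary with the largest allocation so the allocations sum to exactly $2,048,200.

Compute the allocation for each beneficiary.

Totals — profit-interest units 29, ownership shares 8,791.
Composite weights (70% profit-interest units + 30% ownership shares): Nwosu 0.5817; Tam 0.1150; Halvorsen 0.3033.
Proportional shares: Nwosu 1,191,416.12; Tam 235,503.75; Halvorsen 621,280.13.
Rounded to nearest $5: Nwosu $1,191,415; Tam $235,505; Halvorsen $621,280. Sum = $2,048,200.
Rounded total matches; no reconciliation needed.

Nwosu: $1,191,415; Tam: $235,505; Halvorsen: $621,280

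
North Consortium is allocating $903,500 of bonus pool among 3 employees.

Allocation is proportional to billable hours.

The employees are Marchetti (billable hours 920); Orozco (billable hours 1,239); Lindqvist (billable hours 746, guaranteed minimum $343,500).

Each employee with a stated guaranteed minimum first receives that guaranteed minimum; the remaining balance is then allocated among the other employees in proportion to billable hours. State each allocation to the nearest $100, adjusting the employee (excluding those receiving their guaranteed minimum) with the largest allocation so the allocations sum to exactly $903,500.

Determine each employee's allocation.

Minimums first: Lindqvist $343,500. Remaining pool $560,000.
Remaining pool split over remaining billable hours 2,159: Marchetti 238,628.99 → $238,600; Orozco 321,371.01 → $321,400.

Marchetti: $238,600; Orozco: $321,400; Lindqvist: $343,500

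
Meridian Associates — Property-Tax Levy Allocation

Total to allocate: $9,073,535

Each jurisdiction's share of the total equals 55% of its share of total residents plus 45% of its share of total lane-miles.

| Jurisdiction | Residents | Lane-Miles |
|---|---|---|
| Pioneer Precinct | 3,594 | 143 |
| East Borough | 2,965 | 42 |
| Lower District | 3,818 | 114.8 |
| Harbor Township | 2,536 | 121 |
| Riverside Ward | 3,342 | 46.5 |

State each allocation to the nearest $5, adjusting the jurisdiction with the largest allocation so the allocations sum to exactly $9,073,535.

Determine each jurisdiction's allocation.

Residents total 16,255; lane-miles total 467.3.
Blended shares (55% residents + 45% lane-miles): Pioneer Precinct 0.2593; East Borough 0.1408; Lower District 0.2397; Harbor Township 0.2023; Riverside Ward 0.1579.
Unrounded shares: Pioneer Precinct 2,352,873.15; East Borough 1,277,264.17; Lower District 2,175,242.41; Harbor Township 1,835,829.10; Riverside Ward 1,432,326.16.
Rounded to nearest $5: Pioneer Precinct $2,352,875; East Borough $1,277,265; Lower District $2,175,240; Harbor Township $1,835,830; Riverside Ward $1,432,325. Sum = $9,073,535.
No rounding difference to absorb.

Pioneer Precinct: $2,352,875 | East Borough: $1,277,265 | Lower District: $2,175,240 | Harbor Township: $1,835,830 | Riverside Ward: $1,432,325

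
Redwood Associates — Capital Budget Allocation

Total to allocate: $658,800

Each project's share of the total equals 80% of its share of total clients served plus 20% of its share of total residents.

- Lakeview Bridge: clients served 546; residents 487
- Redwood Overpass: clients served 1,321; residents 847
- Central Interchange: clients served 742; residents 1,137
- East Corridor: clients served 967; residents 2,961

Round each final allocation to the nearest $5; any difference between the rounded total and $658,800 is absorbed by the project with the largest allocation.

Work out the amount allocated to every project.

Lakeview Bridge: $92,285; Redwood Overpass: $215,240; Central Interchange: $136,935; East Corridor: $214,340

Clients served total 3,576; residents total 5,432.
Blended shares (80% clients served + 20% residents): Lakeview Bridge 0.1401; Redwood Overpass 0.3267; Central Interchange 0.2079; East Corridor 0.3254.
Pro-rata amounts: Lakeview Bridge 92,283.67; Redwood Overpass 215,237.40; Central Interchange 136,937.22; East Corridor 214,341.71.
Rounded to nearest $5: Lakeview Bridge $92,285; Redwood Overpass $215,235; Central Interchange $136,935; East Corridor $214,340. Sum = $658,795.
Difference $658,800 − $658,795 = +$5 applied to largest allocation (Redwood Overpass): Redwood Overpass becomes $215,240.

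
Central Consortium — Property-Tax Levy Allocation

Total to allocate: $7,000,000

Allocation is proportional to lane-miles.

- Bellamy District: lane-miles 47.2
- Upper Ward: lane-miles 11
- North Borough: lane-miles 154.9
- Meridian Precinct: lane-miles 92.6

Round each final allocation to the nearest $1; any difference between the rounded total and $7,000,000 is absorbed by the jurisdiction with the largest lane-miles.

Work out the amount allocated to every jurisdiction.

Total lane-miles = 305.7.
Proportional shares: Bellamy District 47.2/305.7 × $7,000,000 = 1,080,798.17; Upper Ward 11/305.7 × $7,000,000 = 251,880.93; North Borough 154.9/305.7 × $7,000,000 = 3,546,941.45; Meridian Precinct 92.6/305.7 × $7,000,000 = 2,120,379.46.
After rounding ($1): Bellamy District $1,080,798; Upper Ward $251,881; North Borough $3,546,941; Meridian Precinct $2,120,379. Sum = $6,999,999.
Difference $7,000,000 − $6,999,999 = +$1 applied to largest lane-miles (North Borough): North Borough becomes $3,546,942.

Bellamy District: $1,080,798 | Upper Ward: $251,881 | North Borough: $3,546,942 | Meridian Precinct: $2,120,379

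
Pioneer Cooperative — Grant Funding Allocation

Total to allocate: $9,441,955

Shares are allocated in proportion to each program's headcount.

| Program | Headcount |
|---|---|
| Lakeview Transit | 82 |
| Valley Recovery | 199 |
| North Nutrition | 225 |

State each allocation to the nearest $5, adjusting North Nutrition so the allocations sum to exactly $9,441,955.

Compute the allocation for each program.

Lakeview Transit: $1,530,120; Valley Recovery: $3,713,340; North Nutrition: $4,198,495

Headcount total: 506.
Proportional shares: Lakeview Transit 82/506 × $9,441,955 = 1,530,119.19; Valley Recovery 199/506 × $9,441,955 = 3,713,338.03; North Nutrition 225/506 × $9,441,955 = 4,198,497.78.
Rounded to nearest $5: Lakeview Transit $1,530,120; Valley Recovery $3,713,340; North Nutrition $4,198,500. Sum = $9,441,960.
Difference $9,441,955 − $9,441,960 = −$5 applied to North Nutrition: North Nutrition becomes $4,198,495.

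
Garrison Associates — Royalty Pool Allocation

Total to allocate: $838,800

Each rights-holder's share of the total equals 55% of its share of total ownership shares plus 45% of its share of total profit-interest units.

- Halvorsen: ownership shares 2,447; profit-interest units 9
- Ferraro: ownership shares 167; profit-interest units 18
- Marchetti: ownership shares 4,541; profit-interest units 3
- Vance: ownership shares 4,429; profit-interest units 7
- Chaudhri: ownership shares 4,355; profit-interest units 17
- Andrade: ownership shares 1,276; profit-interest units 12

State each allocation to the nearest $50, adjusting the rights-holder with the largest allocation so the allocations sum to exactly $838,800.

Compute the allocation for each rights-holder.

Halvorsen: $117,050 | Ferraro: $107,400 | Marchetti: $138,850 | Vance: $158,750 | Chaudhri: $213,950 | Andrade: $102,800

Totals — ownership shares 17,215, profit-interest units 66.
Combined weights (55% ownership shares + 45% profit-interest units): Halvorsen 0.1395; Ferraro 0.1281; Marchetti 0.1655; Vance 0.1892; Chaudhri 0.2550; Andrade 0.1226.
Proportional shares: Halvorsen 117,048.29; Ferraro 107,419.02; Marchetti 138,850.27; Vance 158,725.18; Chaudhri 213,932.98; Andrade 102,824.26.
Rounded to nearest $50: Halvorsen $117,050; Ferraro $107,400; Marchetti $138,850; Vance $158,750; Chaudhri $213,950; Andrade $102,800. Sum = $838,800.
Sum already equals the total — no adjustment.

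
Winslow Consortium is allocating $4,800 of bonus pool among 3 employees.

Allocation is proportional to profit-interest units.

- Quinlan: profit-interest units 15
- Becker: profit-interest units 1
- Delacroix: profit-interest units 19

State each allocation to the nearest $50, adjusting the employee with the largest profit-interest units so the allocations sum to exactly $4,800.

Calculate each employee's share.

Quinlan: $2,050; Becker: $150; Delacroix: $2,600

Sum of profit-interest units: 15 + 1 + 19 = 35.
Proportional shares: Quinlan 2,057.14; Becker 137.14; Delacroix 2,605.71.
At nearest $50: Quinlan $2,050; Becker $150; Delacroix $2,600. Sum = $4,800.
Sum already equals the total — no adjustment.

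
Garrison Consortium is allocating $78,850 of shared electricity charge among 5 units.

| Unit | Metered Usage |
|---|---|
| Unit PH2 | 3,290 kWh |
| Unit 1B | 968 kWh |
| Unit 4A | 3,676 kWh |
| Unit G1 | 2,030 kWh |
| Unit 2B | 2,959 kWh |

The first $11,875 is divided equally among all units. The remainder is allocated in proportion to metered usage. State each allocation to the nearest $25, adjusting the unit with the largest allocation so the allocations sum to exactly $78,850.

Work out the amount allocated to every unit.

First tranche $11,875 split equally: $2,375 each.
Remainder $66,975 by metered usage (total 12,923): Unit PH2 17,050.82 → $17,050; Unit 1B 5,016.78 → $5,025; Unit 4A 19,051.31 → $19,050; Unit G1 10,520.72 → $10,525; Unit 2B 15,335.37 → $15,325.
Totals: Unit PH2 $2,375 + $17,050 = $19,425; Unit 1B $2,375 + $5,025 = $7,400; Unit 4A $2,375 + $19,050 = $21,425; Unit G1 $2,375 + $10,525 = $12,900; Unit 2B $2,375 + $15,325 = $17,700.

Unit PH2: $19,425 | Unit 1B: $7,400 | Unit 4A: $21,425 | Unit G1: $12,900 | Unit 2B: $17,700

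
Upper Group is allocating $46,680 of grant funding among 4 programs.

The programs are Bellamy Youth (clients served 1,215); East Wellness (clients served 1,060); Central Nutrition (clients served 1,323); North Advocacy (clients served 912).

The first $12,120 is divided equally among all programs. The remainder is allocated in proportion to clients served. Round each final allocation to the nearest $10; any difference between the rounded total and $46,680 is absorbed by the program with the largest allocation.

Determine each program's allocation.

Equal tier: $12,120 ÷ 4 = $3,030 apiece.
Remainder $34,560 by clients served (total 4,510): Bellamy Youth 9,310.51 → $9,310; East Wellness 8,122.75 → $8,120; Central Nutrition 10,138.11 → $10,140; North Advocacy 6,988.63 → $6,990.
Totals: Bellamy Youth $3,030 + $9,310 = $12,340; East Wellness $3,030 + $8,120 = $11,150; Central Nutrition $3,030 + $10,140 = $13,170; North Advocacy $3,030 + $6,990 = $10,020.

Bellamy Youth: $12,340 · East Wellness: $11,150 · Central Nutrition: $13,170 · North Advocacy: $10,020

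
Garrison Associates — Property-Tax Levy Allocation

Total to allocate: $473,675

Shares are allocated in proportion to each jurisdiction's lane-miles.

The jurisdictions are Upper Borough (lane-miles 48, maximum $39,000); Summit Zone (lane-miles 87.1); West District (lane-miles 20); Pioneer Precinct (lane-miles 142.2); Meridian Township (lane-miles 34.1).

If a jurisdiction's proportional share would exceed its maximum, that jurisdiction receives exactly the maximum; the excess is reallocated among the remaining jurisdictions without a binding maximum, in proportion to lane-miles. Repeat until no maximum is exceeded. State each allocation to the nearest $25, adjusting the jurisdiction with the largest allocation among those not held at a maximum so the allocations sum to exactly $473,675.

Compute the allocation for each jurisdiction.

Total lane-miles = 331.4.
Proportional shares (ignoring caps): Upper Borough 68,607.12; Summit Zone 124,493.34; West District 28,586.30; Pioneer Precinct 203,248.60; Meridian Township 48,739.64.
Capped: Upper Borough ($39,000); balance $434,675 reallocated over remaining lane-miles 283.4.
Remaining shares: Summit Zone 133,592.78 → $133,600; West District 30,675.72 → $30,675; Pioneer Precinct 218,104.39 → $218,100; Meridian Township 52,302.11 → $52,300.

Upper Borough: $39,000 · Summit Zone: $133,600 · West District: $30,675 · Pioneer Precinct: $218,100 · Meridian Township: $52,300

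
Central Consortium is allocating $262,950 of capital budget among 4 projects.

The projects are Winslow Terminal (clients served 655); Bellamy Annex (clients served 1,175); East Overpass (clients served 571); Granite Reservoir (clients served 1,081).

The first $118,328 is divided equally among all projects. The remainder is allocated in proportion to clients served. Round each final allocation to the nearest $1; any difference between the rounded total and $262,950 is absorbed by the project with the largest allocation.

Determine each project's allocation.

$118,328 shared equally gives $29,582 per project.
Remainder $144,622 by clients served (total 3,482): Winslow Terminal 27,204.89 → $27,205; Bellamy Annex 48,802.66 → $48,803; East Overpass 23,716.01 → $23,716; Granite Reservoir 44,898.44 → $44,898.
Totals: Winslow Terminal $29,582 + $27,205 = $56,787; Bellamy Annex $29,582 + $48,803 = $78,385; East Overpass $29,582 + $23,716 = $53,298; Granite Reservoir $29,582 + $44,898 = $74,480.

Winslow Terminal: $56,787 · Bellamy Annex: $78,385 · East Overpass: $53,298 · Granite Reservoir: $74,480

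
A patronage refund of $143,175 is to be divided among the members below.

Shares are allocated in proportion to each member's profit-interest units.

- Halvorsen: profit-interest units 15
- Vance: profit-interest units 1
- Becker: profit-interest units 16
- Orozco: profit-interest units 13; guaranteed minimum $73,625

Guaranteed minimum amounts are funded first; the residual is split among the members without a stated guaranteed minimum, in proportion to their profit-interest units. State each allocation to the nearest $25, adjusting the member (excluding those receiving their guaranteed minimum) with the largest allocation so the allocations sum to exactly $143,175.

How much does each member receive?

Halvorsen: $32,600 · Vance: $2,175 · Becker: $34,775 · Orozco: $73,625

Fund the minimums — Orozco $73,625. Balance $69,550.
Balance split over remaining profit-interest units 32: Halvorsen 32,601.56 → $32,600; Vance 2,173.44 → $2,175; Becker 34,775.00 → $34,775.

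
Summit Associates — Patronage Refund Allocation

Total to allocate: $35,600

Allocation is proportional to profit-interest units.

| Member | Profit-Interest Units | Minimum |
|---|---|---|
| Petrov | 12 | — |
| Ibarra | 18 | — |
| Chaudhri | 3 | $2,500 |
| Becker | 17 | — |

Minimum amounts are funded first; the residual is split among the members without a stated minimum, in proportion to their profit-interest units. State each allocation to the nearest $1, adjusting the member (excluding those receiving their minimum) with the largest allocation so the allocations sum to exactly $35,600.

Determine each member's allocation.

Guaranteed amounts: Chaudhri $2,500. Remaining pool $33,100.
Remaining pool split over remaining profit-interest units 47: Petrov 8,451.06 → $8,451; Ibarra 12,676.60 → $12,677; Becker 11,972.34 → $11,972.

Petrov: $8,451 | Ibarra: $12,677 | Chaudhri: $2,500 | Becker: $11,972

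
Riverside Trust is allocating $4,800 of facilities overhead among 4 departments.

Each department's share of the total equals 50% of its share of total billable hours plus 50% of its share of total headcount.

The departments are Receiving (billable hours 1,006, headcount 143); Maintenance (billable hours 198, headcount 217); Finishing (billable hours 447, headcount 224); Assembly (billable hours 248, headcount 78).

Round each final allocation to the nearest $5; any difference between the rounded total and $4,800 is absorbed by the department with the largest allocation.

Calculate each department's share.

Totals — billable hours 1,899, headcount 662.
Blended shares (50% billable hours + 50% headcount): Receiving 0.3729; Maintenance 0.2160; Finishing 0.2869; Assembly 0.1242.
Raw shares: Receiving 1,789.84; Maintenance 1,036.94; Finishing 1,377.01; Assembly 596.21.
After rounding ($5): Receiving $1,790; Maintenance $1,035; Finishing $1,375; Assembly $595. Sum = $4,795.
Difference $4,800 − $4,795 = +$5 applied to largest allocation (Receiving): Receiving becomes $1,795.

Receiving: $1,795 · Maintenance: $1,035 · Finishing: $1,375 · Assembly: $595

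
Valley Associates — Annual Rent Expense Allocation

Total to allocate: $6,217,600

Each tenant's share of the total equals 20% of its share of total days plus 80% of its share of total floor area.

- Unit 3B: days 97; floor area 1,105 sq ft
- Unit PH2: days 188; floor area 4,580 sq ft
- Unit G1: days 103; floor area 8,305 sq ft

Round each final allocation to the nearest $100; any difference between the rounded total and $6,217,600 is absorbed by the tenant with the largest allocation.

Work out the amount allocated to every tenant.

Days total 388; floor area total 13,990.
Blended shares (20% days + 80% floor area): Unit 3B 0.1132; Unit PH2 0.3588; Unit G1 0.5280.
Proportional shares: Unit 3B 703,757.66; Unit PH2 2,230,928.19; Unit G1 3,282,914.15.
At nearest $100: Unit 3B $703,800; Unit PH2 $2,230,900; Unit G1 $3,282,900. Sum = $6,217,600.
No rounding difference to absorb.

Unit 3B: $703,800; Unit PH2: $2,230,900; Unit G1: $3,282,900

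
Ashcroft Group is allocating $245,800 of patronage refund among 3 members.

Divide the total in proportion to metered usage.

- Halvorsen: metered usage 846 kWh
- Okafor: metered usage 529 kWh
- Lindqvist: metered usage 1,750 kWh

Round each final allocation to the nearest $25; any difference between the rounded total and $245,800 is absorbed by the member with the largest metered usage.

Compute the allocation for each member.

Halvorsen: $66,550 · Okafor: $41,600 · Lindqvist: $137,650

Metered usage total: 846 + 529 + 1,750 = 3,125.
Proportional shares: Halvorsen 66,542.98; Okafor 41,609.02; Lindqvist 137,648.00.
After rounding ($25): Halvorsen $66,550; Okafor $41,600; Lindqvist $137,650. Sum = $245,800.
Rounded total matches; no reconciliation needed.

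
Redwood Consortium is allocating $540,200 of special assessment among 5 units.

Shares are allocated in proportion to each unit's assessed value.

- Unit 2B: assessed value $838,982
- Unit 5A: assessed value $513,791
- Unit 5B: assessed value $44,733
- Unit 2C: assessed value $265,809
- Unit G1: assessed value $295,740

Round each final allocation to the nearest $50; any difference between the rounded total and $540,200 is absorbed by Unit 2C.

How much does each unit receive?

Sum of assessed value: 1,959,055.
Unrounded shares: Unit 2B 838,982/1,959,055 × $540,200 = 231,345.25; Unit 5A 513,791/1,959,055 × $540,200 = 141,675.40; Unit 5B 44,733/1,959,055 × $540,200 = 12,334.91; Unit 2C 265,809/1,959,055 × $540,200 = 73,295.55; Unit G1 295,740/1,959,055 × $540,200 = 81,548.88.
Rounded to nearest $50: Unit 2B $231,350; Unit 5A $141,700; Unit 5B $12,350; Unit 2C $73,300; Unit G1 $81,550. Sum = $540,250.
Difference $540,200 − $540,250 = −$50 applied to Unit 2C: Unit 2C becomes $73,250.

Unit 2B: $231,350 · Unit 5A: $141,700 · Unit 5B: $12,350 · Unit 2C: $73,250 · Unit G1: $81,550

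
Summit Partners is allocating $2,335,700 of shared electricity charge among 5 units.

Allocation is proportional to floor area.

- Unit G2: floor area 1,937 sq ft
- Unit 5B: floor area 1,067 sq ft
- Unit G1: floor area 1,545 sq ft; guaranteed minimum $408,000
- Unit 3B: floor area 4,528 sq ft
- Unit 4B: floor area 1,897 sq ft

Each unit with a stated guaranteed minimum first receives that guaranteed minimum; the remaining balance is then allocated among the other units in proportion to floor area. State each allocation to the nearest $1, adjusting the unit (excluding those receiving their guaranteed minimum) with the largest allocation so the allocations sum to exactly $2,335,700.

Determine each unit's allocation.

Guaranteed amounts: Unit G1 $408,000. Remaining pool $1,927,700.
Remaining pool split over remaining floor area 9,429: Unit G2 396,007.52 → $396,008; Unit 5B 218,141.47 → $218,141; Unit 3B 925,721.24 → $925,721; Unit 4B 387,829.77 → $387,830.

Unit G2: $396,008 | Unit 5B: $218,141 | Unit G1: $408,000 | Unit 3B: $925,721 | Unit 4B: $387,830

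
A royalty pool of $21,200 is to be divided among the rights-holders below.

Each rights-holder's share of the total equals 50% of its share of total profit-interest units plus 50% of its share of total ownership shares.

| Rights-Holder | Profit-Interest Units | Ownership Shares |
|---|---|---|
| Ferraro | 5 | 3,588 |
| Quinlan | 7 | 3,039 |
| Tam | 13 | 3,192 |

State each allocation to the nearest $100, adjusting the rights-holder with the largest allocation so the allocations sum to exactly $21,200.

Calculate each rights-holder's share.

Profit-interest units total 25; ownership shares total 9,819.
Blended shares (50% profit-interest units + 50% ownership shares): Ferraro 0.2827; Quinlan 0.2948; Tam 0.4225.
Raw shares: Ferraro 5,993.39; Quinlan 6,248.72; Tam 8,957.89.
After rounding ($100): Ferraro $6,000; Quinlan $6,200; Tam $9,000. Sum = $21,200.
No rounding difference to absorb.

Ferraro: $6,000; Quinlan: $6,200; Tam: $9,000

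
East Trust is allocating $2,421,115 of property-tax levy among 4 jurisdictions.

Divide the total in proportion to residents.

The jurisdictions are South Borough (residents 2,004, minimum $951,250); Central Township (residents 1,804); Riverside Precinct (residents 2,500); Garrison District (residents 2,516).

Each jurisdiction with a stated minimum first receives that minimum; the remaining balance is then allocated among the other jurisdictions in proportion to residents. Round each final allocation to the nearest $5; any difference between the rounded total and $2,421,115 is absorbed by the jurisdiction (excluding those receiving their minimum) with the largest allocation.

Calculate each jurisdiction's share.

Minimums first: South Borough $951,250. Balance $1,469,865.
Balance split over remaining residents 6,820: Central Township 388,803.00 → $388,805; Riverside Precinct 538,806.82 → $538,805; Garrison District 542,255.18 → $542,255.

South Borough: $951,250 | Central Township: $388,805 | Riverside Precinct: $538,805 | Garrison District: $542,255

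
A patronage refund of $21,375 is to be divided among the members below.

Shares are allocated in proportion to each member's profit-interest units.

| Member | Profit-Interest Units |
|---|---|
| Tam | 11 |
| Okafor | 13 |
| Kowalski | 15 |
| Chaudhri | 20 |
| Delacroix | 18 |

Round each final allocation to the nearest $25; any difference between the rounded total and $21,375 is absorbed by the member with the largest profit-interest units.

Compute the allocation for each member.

Tam: $3,050 · Okafor: $3,600 · Kowalski: $4,175 · Chaudhri: $5,550 · Delacroix: $5,000

Total profit-interest units = 11 + 13 + 15 + 20 + 18 = 77.
Unrounded shares: Tam 3,053.57; Okafor 3,608.77; Kowalski 4,163.96; Chaudhri 5,551.95; Delacroix 4,996.75.
At nearest $25: Tam $3,050; Okafor $3,600; Kowalski $4,175; Chaudhri $5,550; Delacroix $5,000. Sum = $21,375.
No rounding difference to absorb.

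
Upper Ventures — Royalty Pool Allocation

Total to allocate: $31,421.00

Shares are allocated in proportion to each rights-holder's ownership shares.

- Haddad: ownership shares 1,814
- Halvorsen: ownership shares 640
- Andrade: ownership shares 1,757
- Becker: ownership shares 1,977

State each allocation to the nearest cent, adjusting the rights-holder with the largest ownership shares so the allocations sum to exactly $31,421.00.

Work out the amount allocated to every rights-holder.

Haddad: $9,211.00 · Halvorsen: $3,249.75 · Andrade: $8,921.57 · Becker: $10,038.68

Ownership shares total: 1,814 + 640 + 1,757 + 1,977 = 6,188.
Unrounded shares: Haddad 9,211.0042; Halvorsen 3,249.7479; Andrade 8,921.5735; Becker 10,038.6744.
At nearest cent: Haddad $9,211.00; Halvorsen $3,249.75; Andrade $8,921.57; Becker $10,038.67. Sum = $31,420.99.
Difference $31,421.00 − $31,420.99 = +$0.01 applied to largest ownership shares (Becker): Becker becomes $10,038.68.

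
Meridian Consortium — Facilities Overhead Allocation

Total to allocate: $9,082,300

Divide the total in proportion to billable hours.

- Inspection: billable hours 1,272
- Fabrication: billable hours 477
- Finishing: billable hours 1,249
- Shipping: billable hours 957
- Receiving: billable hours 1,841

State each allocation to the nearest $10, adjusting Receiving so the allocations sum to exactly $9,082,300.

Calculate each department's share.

Inspection: $1,993,220; Fabrication: $747,460; Finishing: $1,957,180; Shipping: $1,499,610; Receiving: $2,884,830

Combined billable hours = 5,796.
Proportional shares: Inspection 1,272/5,796 × $9,082,300 = 1,993,216.98; Fabrication 477/5,796 × $9,082,300 = 747,456.37; Finishing 1,249/5,796 × $9,082,300 = 1,957,176.10; Shipping 957/5,796 × $9,082,300 = 1,499,613.72; Receiving 1,841/5,796 × $9,082,300 = 2,884,836.84.
Rounded to nearest $10: Inspection $1,993,220; Fabrication $747,460; Finishing $1,957,180; Shipping $1,499,610; Receiving $2,884,840. Sum = $9,082,310.
Difference $9,082,300 − $9,082,310 = −$10 applied to Receiving: Receiving becomes $2,884,830.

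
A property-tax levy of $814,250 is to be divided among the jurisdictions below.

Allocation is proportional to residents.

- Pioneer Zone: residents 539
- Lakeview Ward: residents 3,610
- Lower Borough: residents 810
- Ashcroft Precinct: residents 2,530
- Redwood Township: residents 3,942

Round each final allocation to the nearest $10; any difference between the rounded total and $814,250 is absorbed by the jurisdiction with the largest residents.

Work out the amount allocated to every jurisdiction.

Pioneer Zone: $38,390; Lakeview Ward: $257,150; Lower Borough: $57,700; Ashcroft Precinct: $180,220; Redwood Township: $280,790

Residents total: 11,431.
Proportional shares: Pioneer Zone 539/11,431 × $814,250 = 38,393.91; Lakeview Ward 3,610/11,431 × $814,250 = 257,146.58; Lower Borough 810/11,431 × $814,250 = 57,697.71; Ashcroft Precinct 2,530/11,431 × $814,250 = 180,216.30; Redwood Township 3,942/11,431 × $814,250 = 280,795.51.
Rounded to nearest $10: Pioneer Zone $38,390; Lakeview Ward $257,150; Lower Borough $57,700; Ashcroft Precinct $180,220; Redwood Township $280,800. Sum = $814,260.
Difference $814,250 − $814,260 = −$10 applied to largest residents (Redwood Township): Redwood Township becomes $280,790.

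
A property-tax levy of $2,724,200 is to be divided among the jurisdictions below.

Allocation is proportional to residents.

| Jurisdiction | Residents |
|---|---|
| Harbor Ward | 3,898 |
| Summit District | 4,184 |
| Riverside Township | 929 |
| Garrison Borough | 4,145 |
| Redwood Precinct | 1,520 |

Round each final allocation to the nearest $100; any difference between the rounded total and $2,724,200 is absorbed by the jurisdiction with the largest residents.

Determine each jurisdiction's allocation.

Harbor Ward: $723,600; Summit District: $776,700; Riverside Township: $172,400; Garrison Borough: $769,400; Redwood Precinct: $282,100

Total residents = 3,898 + 4,184 + 929 + 4,145 + 1,520 = 14,676.
Proportional shares: Harbor Ward 723,557.62; Summit District 776,645.73; Riverside Township 172,443.57; Garrison Borough 769,406.45; Redwood Precinct 282,146.63.
Rounded to nearest $100: Harbor Ward $723,600; Summit District $776,600; Riverside Township $172,400; Garrison Borough $769,400; Redwood Precinct $282,100. Sum = $2,724,100.
Difference $2,724,200 − $2,724,100 = +$100 applied to largest residents (Summit District): Summit District becomes $776,700.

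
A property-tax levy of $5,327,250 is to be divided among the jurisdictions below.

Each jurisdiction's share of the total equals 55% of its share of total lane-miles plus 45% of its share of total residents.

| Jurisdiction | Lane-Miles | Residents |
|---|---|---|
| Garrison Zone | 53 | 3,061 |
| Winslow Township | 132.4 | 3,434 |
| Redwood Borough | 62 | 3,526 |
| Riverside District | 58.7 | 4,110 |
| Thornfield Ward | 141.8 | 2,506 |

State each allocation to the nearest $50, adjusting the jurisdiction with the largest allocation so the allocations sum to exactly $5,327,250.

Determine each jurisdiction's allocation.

Totals — lane-miles 447.9, residents 16,637.
Combined weights (55% lane-miles + 45% residents): Garrison Zone 0.1479; Winslow Township 0.2555; Redwood Borough 0.1715; Riverside District 0.1832; Thornfield Ward 0.2419.
Raw shares: Garrison Zone 787,771.70; Winslow Township 1,360,922.01; Redwood Borough 913,649.09; Riverside District 976,211.64; Thornfield Ward 1,288,695.56.
Rounded to nearest $50: Garrison Zone $787,750; Winslow Township $1,360,900; Redwood Borough $913,650; Riverside District $976,200; Thornfield Ward $1,288,700. Sum = $5,327,200.
Difference $5,327,250 − $5,327,200 = +$50 applied to largest allocation (Winslow Township): Winslow Township becomes $1,360,950.

Garrison Zone: $787,750; Winslow Township: $1,360,950; Redwood Borough: $913,650; Riverside District: $976,200; Thornfield Ward: $1,288,700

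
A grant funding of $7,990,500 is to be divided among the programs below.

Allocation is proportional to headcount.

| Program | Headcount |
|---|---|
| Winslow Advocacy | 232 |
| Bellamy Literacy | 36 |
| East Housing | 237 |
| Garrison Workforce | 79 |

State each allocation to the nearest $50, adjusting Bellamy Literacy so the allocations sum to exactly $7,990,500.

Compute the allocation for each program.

Headcount total: 584.
Pro-rata amounts: Winslow Advocacy 232/584 × $7,990,500 = 3,174,308.22; Bellamy Literacy 36/584 × $7,990,500 = 492,565.07; East Housing 237/584 × $7,990,500 = 3,242,720.03; Garrison Workforce 79/584 × $7,990,500 = 1,080,906.68.
At nearest $50: Winslow Advocacy $3,174,300; Bellamy Literacy $492,550; East Housing $3,242,700; Garrison Workforce $1,080,900. Sum = $7,990,450.
Difference $7,990,500 − $7,990,450 = +$50 applied to Bellamy Literacy: Bellamy Literacy becomes $492,600.

Winslow Advocacy: $3,174,300; Bellamy Literacy: $492,600; East Housing: $3,242,700; Garrison Workforce: $1,080,900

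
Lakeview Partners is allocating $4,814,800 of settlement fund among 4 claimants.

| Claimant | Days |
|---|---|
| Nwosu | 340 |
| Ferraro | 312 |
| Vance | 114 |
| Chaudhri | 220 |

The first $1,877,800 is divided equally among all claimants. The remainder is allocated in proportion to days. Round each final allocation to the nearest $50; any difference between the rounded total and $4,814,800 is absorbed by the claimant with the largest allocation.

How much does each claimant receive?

Equal tier: $1,877,800 ÷ 4 = $469,450 apiece.
Remainder $2,937,000 by days (total 986): Nwosu 1,012,758.62 → $1,012,750; Ferraro 929,354.97 → $929,350; Vance 339,572.01 → $339,550; Chaudhri 655,314.40 → $655,300.
Rounding difference +$50 on remainder applied to Nwosu.
Totals: Nwosu $469,450 + $1,012,800 = $1,482,250; Ferraro $469,450 + $929,350 = $1,398,800; Vance $469,450 + $339,550 = $809,000; Chaudhri $469,450 + $655,300 = $1,124,750.

Nwosu: $1,482,250 | Ferraro: $1,398,800 | Vance: $809,000 | Chaudhri: $1,124,750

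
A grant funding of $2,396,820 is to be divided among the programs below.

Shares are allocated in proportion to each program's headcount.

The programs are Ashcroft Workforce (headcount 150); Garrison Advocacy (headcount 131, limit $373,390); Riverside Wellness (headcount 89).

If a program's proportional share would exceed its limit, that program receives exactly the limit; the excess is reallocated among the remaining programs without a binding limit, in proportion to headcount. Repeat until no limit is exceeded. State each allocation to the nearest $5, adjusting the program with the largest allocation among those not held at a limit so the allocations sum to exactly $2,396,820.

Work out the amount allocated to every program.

Ashcroft Workforce: $1,269,935 | Garrison Advocacy: $373,390 | Riverside Wellness: $753,495

Sum of headcount: 370.
Proportional shares (ignoring caps): Ashcroft Workforce 971,683.78; Garrison Advocacy 848,603.84; Riverside Wellness 576,532.38.
Cap binds for Garrison Advocacy ($373,390); balance $2,023,430 reallocated over remaining headcount 239.
Redistributed shares: Ashcroft Workforce 1,269,935.15 → $1,269,935; Riverside Wellness 753,494.85 → $753,495.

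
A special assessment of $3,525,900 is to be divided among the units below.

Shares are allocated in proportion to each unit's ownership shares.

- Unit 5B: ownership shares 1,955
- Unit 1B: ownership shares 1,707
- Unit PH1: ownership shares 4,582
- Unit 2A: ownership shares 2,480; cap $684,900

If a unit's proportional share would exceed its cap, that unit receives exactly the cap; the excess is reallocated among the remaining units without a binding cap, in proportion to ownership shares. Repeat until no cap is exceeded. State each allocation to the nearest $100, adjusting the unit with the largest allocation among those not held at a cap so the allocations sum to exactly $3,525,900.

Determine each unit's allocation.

Unit 5B: $673,700; Unit 1B: $588,300; Unit PH1: $1,579,000; Unit 2A: $684,900

Total ownership shares = 10,724.
Pro-rata shares before constraints: Unit 5B 642,776.44; Unit 1B 561,237.53; Unit PH1 1,506,497.00; Unit 2A 815,389.03.
Held at cap: Unit 2A ($684,900); remaining pool $2,841,000 reallocated over remaining ownership shares 8,244.
Redistributed shares: Unit 5B 673,720.89 → $673,700; Unit 1B 588,256.55 → $588,300; Unit PH1 1,579,022.56 → $1,579,000.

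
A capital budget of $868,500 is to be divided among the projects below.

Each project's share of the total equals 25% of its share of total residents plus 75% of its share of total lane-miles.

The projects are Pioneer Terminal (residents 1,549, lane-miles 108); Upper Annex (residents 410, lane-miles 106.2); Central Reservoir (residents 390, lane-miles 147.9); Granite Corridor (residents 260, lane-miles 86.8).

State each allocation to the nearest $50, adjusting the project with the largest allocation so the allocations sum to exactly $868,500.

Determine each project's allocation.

Pioneer Terminal: $285,650; Upper Annex: $188,200; Central Reservoir: $247,050; Granite Corridor: $147,600

Residents total 2,609; lane-miles total 448.9.
Combined weights (25% residents + 75% lane-miles): Pioneer Terminal 0.3289; Upper Annex 0.2167; Central Reservoir 0.2845; Granite Corridor 0.1699.
Proportional shares: Pioneer Terminal 285,623.24; Upper Annex 188,222.02; Central Reservoir 247,066.25; Granite Corridor 147,588.48.
Rounded to nearest $50: Pioneer Terminal $285,600; Upper Annex $188,200; Central Reservoir $247,050; Granite Corridor $147,600. Sum = $868,450.
Difference $868,500 − $868,450 = +$50 applied to largest allocation (Pioneer Terminal): Pioneer Terminal becomes $285,650.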